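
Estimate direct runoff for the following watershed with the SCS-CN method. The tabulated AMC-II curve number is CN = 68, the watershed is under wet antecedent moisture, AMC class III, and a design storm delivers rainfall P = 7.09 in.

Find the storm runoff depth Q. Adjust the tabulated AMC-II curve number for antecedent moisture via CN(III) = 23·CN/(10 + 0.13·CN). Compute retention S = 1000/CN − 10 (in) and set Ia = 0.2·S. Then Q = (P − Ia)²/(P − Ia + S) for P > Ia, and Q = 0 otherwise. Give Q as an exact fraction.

CN(III) from CN(II)=68: (23·68)/(10 + 0.13·68) = 39100/471 ≈ 83.015
Max retention: S = 1000/(39100/471) − 10 = 800/391 in (≈ 2.046 in)
Ia = 0.2S: 0.2·2.046 = 0.409 in (exactly 160/391)
Since P=7.090 > Ia=0.409: effective rainfall P−Ia = 261219/39100 in
Q = (261219/39100)²/((261219/39100) + 800/391) = (68235365961/1528810000)/(341219/39100) = 68235365961/13341662900 in ≈ 5.114 in

Q = 68235365961/13341662900 in ≈ 5.114 in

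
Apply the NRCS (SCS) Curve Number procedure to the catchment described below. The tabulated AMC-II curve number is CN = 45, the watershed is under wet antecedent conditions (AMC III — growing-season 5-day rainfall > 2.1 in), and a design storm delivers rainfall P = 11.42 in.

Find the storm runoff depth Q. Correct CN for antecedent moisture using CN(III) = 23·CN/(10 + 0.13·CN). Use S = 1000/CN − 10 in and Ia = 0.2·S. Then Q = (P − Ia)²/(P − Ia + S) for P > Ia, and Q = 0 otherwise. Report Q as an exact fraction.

Q = 11491196809/1678738950 in ≈ 6.845 in

CN(III) from CN(II)=45: (23·45)/(10 + 0.13·45) = 20700/317 ≈ 65.300
S = 1000/(20700/317) − 10 = 1100/207 in ≈ 5.314 in
Initial abstraction Ia = S/5 = (1100/207)/5 = 220/207 ≈ 1.063 in
P − Ia = 11.420 − 1.063 = 107197/10350 ≈ 10.357 in (> 0, runoff occurs)
Runoff Q = (P−Ia)²/(P−Ia+S) = (10.357)²/(10.357+5.314) = 11491196809/1678738950 ≈ 6.845 in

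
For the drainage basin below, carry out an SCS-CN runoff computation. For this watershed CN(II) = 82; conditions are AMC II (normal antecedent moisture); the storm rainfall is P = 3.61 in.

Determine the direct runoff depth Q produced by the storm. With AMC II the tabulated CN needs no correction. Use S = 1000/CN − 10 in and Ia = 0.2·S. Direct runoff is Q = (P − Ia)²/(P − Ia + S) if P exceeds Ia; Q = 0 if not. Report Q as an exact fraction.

AMC II — tabulated CN = 82 applies directly.
Retention S: 1000/CN − 10 with CN=82.000 → S = 90/41 ≈ 2.195 in
Ia = 0.2S: 0.2·2.195 = 0.439 in (exactly 18/41)
P − Ia = 3.610 − 0.439 = 13001/4100 ≈ 3.171 in (> 0, runoff occurs)
Q: (13001/4100)² ÷ (22001/4100) = 169026001/90204100 in (≈ 1.874 in)

Q = 169026001/90204100 in ≈ 1.874 in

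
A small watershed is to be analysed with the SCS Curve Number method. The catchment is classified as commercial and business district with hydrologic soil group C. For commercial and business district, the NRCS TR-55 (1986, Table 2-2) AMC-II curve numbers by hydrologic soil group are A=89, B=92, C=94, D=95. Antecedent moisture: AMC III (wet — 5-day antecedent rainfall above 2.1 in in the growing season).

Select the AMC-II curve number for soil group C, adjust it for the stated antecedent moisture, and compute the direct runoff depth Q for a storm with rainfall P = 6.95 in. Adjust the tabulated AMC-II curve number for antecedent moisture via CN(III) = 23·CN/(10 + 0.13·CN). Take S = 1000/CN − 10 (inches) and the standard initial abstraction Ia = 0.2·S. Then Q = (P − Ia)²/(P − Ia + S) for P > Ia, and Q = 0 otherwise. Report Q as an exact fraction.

Q = 22218585481/3352375580 in ≈ 6.628 in

NRCS table: commercial and business district, soil group C → CN(II) = 94
Adjust CN=94 to AMC III: 23·94/(10 + 0.13·94) → 2162 ÷ (1111/50) = 108100/1111 ≈ 97.300
Max retention: S = 1000/(108100/1111) − 10 = 300/1081 in (≈ 0.278 in)
Ia = 0.2S: 0.2·0.278 = 0.056 in (exactly 60/1081)
Excess rainfall: 6.950 − 0.056 = 6.894 in; P > Ia so Q > 0
Q = (149059/21620)²/((149059/21620) + 300/1081) = (22218585481/467424400)/(155059/21620) = 22218585481/3352375580 in ≈ 6.628 in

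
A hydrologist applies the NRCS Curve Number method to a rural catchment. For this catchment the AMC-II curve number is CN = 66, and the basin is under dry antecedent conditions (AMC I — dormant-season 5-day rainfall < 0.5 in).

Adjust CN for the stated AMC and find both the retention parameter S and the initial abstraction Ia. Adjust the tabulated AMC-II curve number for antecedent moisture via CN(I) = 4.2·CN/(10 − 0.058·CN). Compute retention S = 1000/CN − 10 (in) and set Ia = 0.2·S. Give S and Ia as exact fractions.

Dry (AMC I): CN(I) = 4.2·66/(10 − 0.058·66) = (1386/5)/(1543/250) = 69300/1543 ≈ 44.913
S = 1000/(69300/1543) − 10 = 8500/693 in ≈ 12.266 in
Initial abstraction Ia = S/5 = (8500/693)/5 = 1700/693 ≈ 2.453 in

S = 8500/693 in ≈ 12.266 in; Ia = 1700/693 in ≈ 2.453 in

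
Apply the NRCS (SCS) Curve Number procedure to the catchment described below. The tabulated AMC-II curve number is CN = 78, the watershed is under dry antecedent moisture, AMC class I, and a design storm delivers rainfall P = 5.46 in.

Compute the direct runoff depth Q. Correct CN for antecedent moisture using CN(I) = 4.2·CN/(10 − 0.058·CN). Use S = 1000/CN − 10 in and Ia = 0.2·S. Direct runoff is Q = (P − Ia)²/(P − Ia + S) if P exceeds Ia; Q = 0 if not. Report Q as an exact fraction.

Q = 28421576569/18164887650 in ≈ 1.565 in

Dry (AMC I): CN(I) = 4.2·78/(10 − 0.058·78) = (1638/5)/(1369/250) = 81900/1369 ≈ 59.825
Retention S: 1000/CN − 10 with CN=59.825 → S = 5500/819 ≈ 6.716 in
Initial abstraction Ia = S/5 = (5500/819)/5 = 1100/819 ≈ 1.343 in
Since P=5.460 > Ia=1.343: effective rainfall P−Ia = 168587/40950 in
Runoff Q = (P−Ia)²/(P−Ia+S) = (4.117)²/(4.117+6.716) = 28421576569/18164887650 ≈ 1.565 in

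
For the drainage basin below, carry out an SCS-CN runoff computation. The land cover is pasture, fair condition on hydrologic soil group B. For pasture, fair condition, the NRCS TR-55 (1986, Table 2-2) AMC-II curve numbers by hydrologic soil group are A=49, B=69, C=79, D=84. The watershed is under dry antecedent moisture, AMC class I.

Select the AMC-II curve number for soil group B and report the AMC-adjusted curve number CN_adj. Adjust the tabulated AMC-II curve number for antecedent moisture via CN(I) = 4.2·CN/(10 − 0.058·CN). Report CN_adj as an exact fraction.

NRCS table: pasture, fair condition, soil group B → CN(II) = 69
Dry (AMC I): CN(I) = 4.2·69/(10 − 0.058·69) = (1449/5)/(2999/500) = 144900/2999 ≈ 48.316

CN_adj = 144900/2999 ≈ 48.316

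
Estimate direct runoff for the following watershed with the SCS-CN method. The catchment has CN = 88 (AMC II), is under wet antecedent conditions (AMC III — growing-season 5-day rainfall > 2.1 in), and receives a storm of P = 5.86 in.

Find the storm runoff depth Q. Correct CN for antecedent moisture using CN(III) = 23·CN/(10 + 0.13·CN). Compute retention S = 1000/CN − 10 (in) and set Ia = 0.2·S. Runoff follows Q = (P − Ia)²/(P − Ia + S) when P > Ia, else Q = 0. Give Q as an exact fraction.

Q = 5274971641/1013631850 in ≈ 5.204 in

Wet (AMC III): CN(III) = 23·88/(10 + 0.13·88) = 2024/(536/25) = 6325/67 ≈ 94.403
Retention S: 1000/CN − 10 with CN=94.403 → S = 150/253 ≈ 0.593 in
Ia = 0.2S: 0.2·0.593 = 0.119 in (exactly 30/253)
P − Ia = 5.860 − 0.119 = 72629/12650 ≈ 5.741 in (> 0, runoff occurs)
Q: (72629/12650)² ÷ (80129/12650) = 5274971641/1013631850 in (≈ 5.204 in)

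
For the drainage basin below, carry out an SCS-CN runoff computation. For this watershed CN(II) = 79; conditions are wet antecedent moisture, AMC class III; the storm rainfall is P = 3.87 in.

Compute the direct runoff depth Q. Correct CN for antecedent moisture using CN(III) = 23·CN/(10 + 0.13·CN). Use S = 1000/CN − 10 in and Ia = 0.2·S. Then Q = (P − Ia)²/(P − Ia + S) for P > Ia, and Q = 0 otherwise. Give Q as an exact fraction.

Wet (AMC III): CN(III) = 23·79/(10 + 0.13·79) = 1817/(2027/100) = 181700/2027 ≈ 89.640
S = 1000/(181700/2027) − 10 = 2100/1817 in ≈ 1.156 in
Ia = 0.2S: 0.2·1.156 = 0.231 in (exactly 420/1817)
Since P=3.870 > Ia=0.231: effective rainfall P−Ia = 661179/181700 in
Q: (661179/181700)² ÷ (871179/181700) = 145719223347/52764408100 in (≈ 2.762 in)

Q = 145719223347/52764408100 in ≈ 2.762 in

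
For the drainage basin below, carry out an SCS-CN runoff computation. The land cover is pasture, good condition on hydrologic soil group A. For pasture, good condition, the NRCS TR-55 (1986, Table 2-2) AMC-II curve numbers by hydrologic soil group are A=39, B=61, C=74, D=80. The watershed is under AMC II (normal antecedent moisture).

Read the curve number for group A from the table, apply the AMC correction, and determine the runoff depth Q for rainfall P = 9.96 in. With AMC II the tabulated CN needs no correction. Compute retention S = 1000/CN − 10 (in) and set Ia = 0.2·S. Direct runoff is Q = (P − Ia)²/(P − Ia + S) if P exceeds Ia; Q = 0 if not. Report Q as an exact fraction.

NRCS table: pasture, good condition, soil group A → CN(II) = 39
Average conditions: CN = 39 (no AMC adjustment).
S = 1000/39 − 10 = 610/39 in ≈ 15.641 in
Ia = 0.2·(610/39) = 122/39 in ≈ 3.128 in
Since P=9.960 > Ia=3.128: effective rainfall P−Ia = 6661/975 in
Q = (6661/975)²/((6661/975) + 610/39) = (44368921/950625)/(21911/975) = 44368921/21363225 in ≈ 2.077 in

Q = 44368921/21363225 in ≈ 2.077 in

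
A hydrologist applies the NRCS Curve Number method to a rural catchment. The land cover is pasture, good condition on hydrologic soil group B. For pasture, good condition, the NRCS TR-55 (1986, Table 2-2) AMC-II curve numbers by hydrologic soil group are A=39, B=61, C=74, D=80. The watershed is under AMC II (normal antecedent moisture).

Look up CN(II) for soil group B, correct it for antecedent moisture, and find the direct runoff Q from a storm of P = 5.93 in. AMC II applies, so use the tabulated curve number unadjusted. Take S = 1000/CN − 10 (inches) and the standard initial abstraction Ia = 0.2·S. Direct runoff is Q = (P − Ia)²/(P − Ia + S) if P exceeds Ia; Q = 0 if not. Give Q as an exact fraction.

Q = 805027129/410975300 in ≈ 1.959 in

NRCS table: pasture, good condition, soil group B → CN(II) = 61
Average conditions: CN = 61 (no AMC adjustment).
Max retention: S = 1000/61 − 10 = 390/61 in (≈ 6.393 in)
Ia = 0.2·(390/61) = 78/61 in ≈ 1.279 in
P − Ia = 5.930 − 1.279 = 28373/6100 ≈ 4.651 in (> 0, runoff occurs)
Q: (28373/6100)² ÷ (67373/6100) = 805027129/410975300 in (≈ 1.959 in)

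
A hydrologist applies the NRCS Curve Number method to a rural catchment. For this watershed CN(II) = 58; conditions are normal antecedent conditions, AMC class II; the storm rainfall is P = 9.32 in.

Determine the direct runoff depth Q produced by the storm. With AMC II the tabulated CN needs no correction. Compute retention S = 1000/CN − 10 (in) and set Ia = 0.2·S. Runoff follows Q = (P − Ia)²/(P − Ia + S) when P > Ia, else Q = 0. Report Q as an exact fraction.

Q = 32569849/7943825 in ≈ 4.100 in

Average conditions: CN = 58 (no AMC adjustment).
Max retention: S = 1000/58 − 10 = 210/29 in (≈ 7.241 in)
Initial abstraction Ia = S/5 = (210/29)/5 = 42/29 ≈ 1.448 in
Since P=9.320 > Ia=1.448: effective rainfall P−Ia = 5707/725 in
Q: (5707/725)² ÷ (10957/725) = 32569849/7943825 in (≈ 4.100 in)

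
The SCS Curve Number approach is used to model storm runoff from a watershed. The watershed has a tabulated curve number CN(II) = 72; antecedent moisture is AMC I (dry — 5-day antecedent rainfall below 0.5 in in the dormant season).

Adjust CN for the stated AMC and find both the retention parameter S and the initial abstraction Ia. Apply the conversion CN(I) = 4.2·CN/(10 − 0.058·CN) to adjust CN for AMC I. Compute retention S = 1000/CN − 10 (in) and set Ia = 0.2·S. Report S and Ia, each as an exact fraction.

CN(I) from CN(II)=72: (4.2·72)/(10 − 0.058·72) = 675/13 ≈ 51.923
Retention S: 1000/CN − 10 with CN=51.923 → S = 250/27 ≈ 9.259 in
Ia = 0.2·(250/27) = 50/27 in ≈ 1.852 in

S = 250/27 in ≈ 9.259 in; Ia = 50/27 in ≈ 1.852 in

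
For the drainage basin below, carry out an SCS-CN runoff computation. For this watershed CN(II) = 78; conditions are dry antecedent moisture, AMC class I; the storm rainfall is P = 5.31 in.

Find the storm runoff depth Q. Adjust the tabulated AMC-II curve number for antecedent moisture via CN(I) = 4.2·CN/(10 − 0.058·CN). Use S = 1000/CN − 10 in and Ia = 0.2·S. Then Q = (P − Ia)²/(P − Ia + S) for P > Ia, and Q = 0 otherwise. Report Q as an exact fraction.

Adjust CN=78 to AMC I: 4.2·78/(10 − 0.058·78) → (1638/5) ÷ (1369/250) = 81900/1369 ≈ 59.825
Max retention: S = 1000/(81900/1369) − 10 = 5500/819 in (≈ 6.716 in)
Ia = 0.2·(5500/819) = 1100/819 in ≈ 1.343 in
P − Ia = 5.310 − 1.343 = 324889/81900 ≈ 3.967 in (> 0, runoff occurs)
Runoff Q = (P−Ia)²/(P−Ia+S) = (3.967)²/(3.967+6.716) = 105552862321/71653409100 ≈ 1.473 in

Q = 105552862321/71653409100 in ≈ 1.473 in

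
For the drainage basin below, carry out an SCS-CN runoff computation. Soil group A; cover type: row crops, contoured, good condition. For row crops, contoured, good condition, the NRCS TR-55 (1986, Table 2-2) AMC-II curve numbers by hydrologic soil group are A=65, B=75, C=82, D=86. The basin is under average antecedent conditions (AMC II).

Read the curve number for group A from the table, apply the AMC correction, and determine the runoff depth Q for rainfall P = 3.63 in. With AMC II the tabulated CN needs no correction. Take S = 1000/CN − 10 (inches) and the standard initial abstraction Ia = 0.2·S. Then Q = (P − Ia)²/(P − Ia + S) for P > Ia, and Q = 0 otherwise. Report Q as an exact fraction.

NRCS table: row crops, contoured, good condition, soil group A → CN(II) = 65
AMC II — tabulated CN = 65 applies directly.
Retention S: 1000/CN − 10 with CN=65.000 → S = 70/13 ≈ 5.385 in
Ia = 0.2S: 0.2·5.385 = 1.077 in (exactly 14/13)
Since P=3.630 > Ia=1.077: effective rainfall P−Ia = 3319/1300 in
Runoff Q = (P−Ia)²/(P−Ia+S) = (2.553)²/(2.553+5.385) = 11015761/13414700 ≈ 0.821 in

Q = 11015761/13414700 in ≈ 0.821 in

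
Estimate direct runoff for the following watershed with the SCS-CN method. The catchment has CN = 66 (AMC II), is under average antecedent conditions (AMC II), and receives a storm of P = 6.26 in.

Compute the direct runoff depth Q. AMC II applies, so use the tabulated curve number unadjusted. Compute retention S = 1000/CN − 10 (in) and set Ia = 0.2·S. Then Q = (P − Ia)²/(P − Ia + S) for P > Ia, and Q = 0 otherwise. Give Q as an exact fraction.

Average conditions: CN = 66 (no AMC adjustment).
S = 1000/66 − 10 = 170/33 in ≈ 5.152 in
Initial abstraction Ia = S/5 = (170/33)/5 = 34/33 ≈ 1.030 in
P − Ia = 6.260 − 1.030 = 8629/1650 ≈ 5.230 in (> 0, runoff occurs)
Q = (8629/1650)²/((8629/1650) + 170/33) = (74459641/2722500)/(17129/1650) = 74459641/28262850 in ≈ 2.635 in

Q = 74459641/28262850 in ≈ 2.635 in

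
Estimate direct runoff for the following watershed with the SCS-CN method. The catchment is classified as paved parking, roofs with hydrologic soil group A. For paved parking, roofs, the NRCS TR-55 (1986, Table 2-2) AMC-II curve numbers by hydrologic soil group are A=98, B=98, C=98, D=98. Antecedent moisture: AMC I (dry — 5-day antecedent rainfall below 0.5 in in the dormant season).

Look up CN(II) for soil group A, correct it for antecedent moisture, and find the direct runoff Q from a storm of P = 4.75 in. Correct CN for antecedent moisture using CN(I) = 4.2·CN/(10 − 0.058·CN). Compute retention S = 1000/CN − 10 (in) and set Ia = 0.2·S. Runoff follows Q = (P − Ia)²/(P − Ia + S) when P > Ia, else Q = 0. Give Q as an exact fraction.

Q = 366760801/87057516 in ≈ 4.213 in

NRCS table: paved parking, roofs, soil group A → CN(II) = 98
Dry (AMC I): CN(I) = 4.2·98/(10 − 0.058·98) = (2058/5)/(1079/250) = 102900/1079 ≈ 95.366
Retention S: 1000/CN − 10 with CN=95.366 → S = 500/1029 ≈ 0.486 in
Ia = 0.2S: 0.2·0.486 = 0.097 in (exactly 100/1029)
Since P=4.750 > Ia=0.097: effective rainfall P−Ia = 19151/4116 in
Q: (19151/4116)² ÷ (21151/4116) = 366760801/87057516 in (≈ 4.213 in)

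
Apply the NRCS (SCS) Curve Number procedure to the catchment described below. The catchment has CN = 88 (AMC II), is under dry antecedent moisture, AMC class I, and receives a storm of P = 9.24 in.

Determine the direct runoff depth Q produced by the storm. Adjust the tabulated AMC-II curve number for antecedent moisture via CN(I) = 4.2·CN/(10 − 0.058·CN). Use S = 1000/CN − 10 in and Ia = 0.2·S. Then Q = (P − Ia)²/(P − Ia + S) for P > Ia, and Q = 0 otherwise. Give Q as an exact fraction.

Q = 273472369/43864975 in ≈ 6.234 in

Adjust CN=88 to AMC I: 4.2·88/(10 − 0.058·88) → (1848/5) ÷ (612/125) = 3850/51 ≈ 75.490
Retention S: 1000/CN − 10 with CN=75.490 → S = 250/77 ≈ 3.247 in
Ia = 0.2S: 0.2·3.247 = 0.649 in (exactly 50/77)
Since P=9.240 > Ia=0.649: effective rainfall P−Ia = 16537/1925 in
Q: (16537/1925)² ÷ (22787/1925) = 273472369/43864975 in (≈ 6.234 in)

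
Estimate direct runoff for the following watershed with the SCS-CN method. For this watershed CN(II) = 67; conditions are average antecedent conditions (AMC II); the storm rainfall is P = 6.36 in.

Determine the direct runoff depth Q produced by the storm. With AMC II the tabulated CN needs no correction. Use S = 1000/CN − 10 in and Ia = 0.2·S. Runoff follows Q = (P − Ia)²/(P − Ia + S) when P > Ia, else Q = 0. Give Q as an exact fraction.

CN(II) = 67; AMC II needs no correction.
S = 1000/67 − 10 = 330/67 in ≈ 4.925 in
Ia = 0.2S: 0.2·4.925 = 0.985 in (exactly 66/67)
Excess rainfall: 6.360 − 0.985 = 5.375 in; P > Ia so Q > 0
Q = (9003/1675)²/((9003/1675) + 330/67) = (81054009/2805625)/(17253/1675) = 9006001/3210975 in ≈ 2.805 in

Q = 9006001/3210975 in ≈ 2.805 in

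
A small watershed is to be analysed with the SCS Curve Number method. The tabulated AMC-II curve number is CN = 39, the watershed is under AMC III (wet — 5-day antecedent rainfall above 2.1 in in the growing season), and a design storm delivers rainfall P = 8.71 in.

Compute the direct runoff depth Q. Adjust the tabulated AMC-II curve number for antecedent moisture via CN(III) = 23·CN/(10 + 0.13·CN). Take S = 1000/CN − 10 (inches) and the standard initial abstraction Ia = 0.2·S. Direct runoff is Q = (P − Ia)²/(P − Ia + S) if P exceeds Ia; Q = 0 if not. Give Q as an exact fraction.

Wet (AMC III): CN(III) = 23·39/(10 + 0.13·39) = 897/(1507/100) = 89700/1507 ≈ 59.522
Retention S: 1000/CN − 10 with CN=59.522 → S = 6100/897 ≈ 6.800 in
Ia = 0.2S: 0.2·6.800 = 1.360 in (exactly 1220/897)
Excess rainfall: 8.710 − 1.360 = 7.350 in; P > Ia so Q > 0
Q: (659287/89700)² ÷ (1269287/89700) = 434659348369/113855043900 in (≈ 3.818 in)

Q = 434659348369/113855043900 in ≈ 3.818 in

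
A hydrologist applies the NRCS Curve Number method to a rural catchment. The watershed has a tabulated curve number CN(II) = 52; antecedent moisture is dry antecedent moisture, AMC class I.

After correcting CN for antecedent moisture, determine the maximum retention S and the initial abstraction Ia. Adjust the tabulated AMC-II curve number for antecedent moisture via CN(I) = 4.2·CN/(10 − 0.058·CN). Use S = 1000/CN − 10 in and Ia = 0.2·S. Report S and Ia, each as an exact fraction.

CN(I) from CN(II)=52: (4.2·52)/(10 − 0.058·52) = 9100/291 ≈ 31.271
S = 1000/(9100/291) − 10 = 2000/91 in ≈ 21.978 in
Ia = 0.2S: 0.2·21.978 = 4.396 in (exactly 400/91)

S = 2000/91 in ≈ 21.978 in; Ia = 400/91 in ≈ 4.396 in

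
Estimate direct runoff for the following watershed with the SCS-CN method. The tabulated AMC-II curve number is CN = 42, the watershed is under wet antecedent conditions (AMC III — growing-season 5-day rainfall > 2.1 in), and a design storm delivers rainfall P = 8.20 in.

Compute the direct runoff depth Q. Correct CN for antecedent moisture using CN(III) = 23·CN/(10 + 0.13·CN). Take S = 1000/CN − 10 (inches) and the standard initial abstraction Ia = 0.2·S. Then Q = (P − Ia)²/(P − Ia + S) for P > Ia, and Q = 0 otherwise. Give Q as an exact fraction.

Q = 285711409/75838245 in ≈ 3.767 in

Wet (AMC III): CN(III) = 23·42/(10 + 0.13·42) = 966/(773/50) = 48300/773 ≈ 62.484
Max retention: S = 1000/(48300/773) − 10 = 2900/483 in (≈ 6.004 in)
Ia = 0.2S: 0.2·6.004 = 1.201 in (exactly 580/483)
Since P=8.200 > Ia=1.201: effective rainfall P−Ia = 16903/2415 in
Runoff Q = (P−Ia)²/(P−Ia+S) = (6.999)²/(6.999+6.004) = 285711409/75838245 ≈ 3.767 in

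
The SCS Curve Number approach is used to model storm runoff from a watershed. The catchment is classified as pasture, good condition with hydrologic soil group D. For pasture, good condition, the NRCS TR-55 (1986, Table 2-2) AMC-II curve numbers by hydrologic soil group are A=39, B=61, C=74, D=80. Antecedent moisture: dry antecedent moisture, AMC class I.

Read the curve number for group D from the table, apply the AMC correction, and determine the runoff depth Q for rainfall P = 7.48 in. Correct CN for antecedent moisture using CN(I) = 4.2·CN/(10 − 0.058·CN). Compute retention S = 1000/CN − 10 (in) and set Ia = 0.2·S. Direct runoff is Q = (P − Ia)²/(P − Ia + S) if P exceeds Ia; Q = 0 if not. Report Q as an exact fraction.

NRCS table: pasture, good condition, soil group D → CN(II) = 80
Dry (AMC I): CN(I) = 4.2·80/(10 − 0.058·80) = 336/(134/25) = 4200/67 ≈ 62.687
S = 1000/(4200/67) − 10 = 125/21 in ≈ 5.952 in
Initial abstraction Ia = S/5 = (125/21)/5 = 25/21 ≈ 1.190 in
Since P=7.480 > Ia=1.190: effective rainfall P−Ia = 3302/525 in
Q = (3302/525)²/((3302/525) + 125/21) = (10903204/275625)/(6427/525) = 10903204/3374175 in ≈ 3.231 in

Q = 10903204/3374175 in ≈ 3.231 in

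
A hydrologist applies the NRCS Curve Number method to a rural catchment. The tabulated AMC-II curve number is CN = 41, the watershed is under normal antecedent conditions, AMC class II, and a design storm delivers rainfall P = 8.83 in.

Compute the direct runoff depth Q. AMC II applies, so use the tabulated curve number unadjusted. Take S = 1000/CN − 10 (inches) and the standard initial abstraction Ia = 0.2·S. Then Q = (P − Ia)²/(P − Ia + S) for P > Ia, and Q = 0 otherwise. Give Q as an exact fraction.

Q = 595506409/341952300 in ≈ 1.741 in

Average conditions: CN = 41 (no AMC adjustment).
S = 1000/41 − 10 = 590/41 in ≈ 14.390 in
Ia = 0.2S: 0.2·14.390 = 2.878 in (exactly 118/41)
P − Ia = 8.830 − 2.878 = 24403/4100 ≈ 5.952 in (> 0, runoff occurs)
Q = (24403/4100)²/((24403/4100) + 590/41) = (595506409/16810000)/(83403/4100) = 595506409/341952300 in ≈ 1.741 in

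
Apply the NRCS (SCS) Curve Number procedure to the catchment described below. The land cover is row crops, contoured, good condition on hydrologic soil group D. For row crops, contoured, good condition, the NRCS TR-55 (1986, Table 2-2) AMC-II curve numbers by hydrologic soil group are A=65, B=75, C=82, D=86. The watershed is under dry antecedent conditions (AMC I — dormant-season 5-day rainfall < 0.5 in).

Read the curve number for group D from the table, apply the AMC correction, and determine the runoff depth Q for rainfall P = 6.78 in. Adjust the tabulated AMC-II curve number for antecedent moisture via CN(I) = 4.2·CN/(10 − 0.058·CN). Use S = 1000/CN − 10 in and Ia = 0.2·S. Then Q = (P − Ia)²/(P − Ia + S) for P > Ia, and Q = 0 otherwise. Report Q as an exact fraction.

NRCS table: row crops, contoured, good condition, soil group D → CN(II) = 86
Dry (AMC I): CN(I) = 4.2·86/(10 − 0.058·86) = (1806/5)/(1253/250) = 12900/179 ≈ 72.067
Max retention: S = 1000/(12900/179) − 10 = 500/129 in (≈ 3.876 in)
Ia = 0.2·(500/129) = 100/129 in ≈ 0.775 in
Excess rainfall: 6.780 − 0.775 = 6.005 in; P > Ia so Q > 0
Q = (38731/6450)²/((38731/6450) + 500/129) = (1500090361/41602500)/(63731/6450) = 1500090361/411064950 in ≈ 3.649 in

Q = 1500090361/411064950 in ≈ 3.649 in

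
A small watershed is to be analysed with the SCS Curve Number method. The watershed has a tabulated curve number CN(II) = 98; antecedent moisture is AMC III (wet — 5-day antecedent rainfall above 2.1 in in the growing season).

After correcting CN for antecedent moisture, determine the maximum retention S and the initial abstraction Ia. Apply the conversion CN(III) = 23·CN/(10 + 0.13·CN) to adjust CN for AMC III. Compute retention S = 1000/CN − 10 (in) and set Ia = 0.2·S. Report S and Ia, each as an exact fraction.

CN(III) from CN(II)=98: (23·98)/(10 + 0.13·98) = 112700/1137 ≈ 99.120
Retention S: 1000/CN − 10 with CN=99.120 → S = 100/1127 ≈ 0.089 in
Initial abstraction Ia = S/5 = (100/1127)/5 = 20/1127 ≈ 0.018 in

S = 100/1127 in ≈ 0.089 in; Ia = 20/1127 in ≈ 0.018 in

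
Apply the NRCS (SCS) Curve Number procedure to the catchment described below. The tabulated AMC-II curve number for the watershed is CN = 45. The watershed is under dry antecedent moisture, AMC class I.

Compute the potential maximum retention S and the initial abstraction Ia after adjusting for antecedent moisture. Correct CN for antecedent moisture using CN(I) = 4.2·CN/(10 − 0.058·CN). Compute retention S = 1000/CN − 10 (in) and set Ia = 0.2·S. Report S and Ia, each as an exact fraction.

S = 5500/189 in ≈ 29.101 in; Ia = 1100/189 in ≈ 5.820 in

CN(I) from CN(II)=45: (4.2·45)/(10 − 0.058·45) = 18900/739 ≈ 25.575
Retention S: 1000/CN − 10 with CN=25.575 → S = 5500/189 ≈ 29.101 in
Initial abstraction Ia = S/5 = (5500/189)/5 = 1100/189 ≈ 5.820 in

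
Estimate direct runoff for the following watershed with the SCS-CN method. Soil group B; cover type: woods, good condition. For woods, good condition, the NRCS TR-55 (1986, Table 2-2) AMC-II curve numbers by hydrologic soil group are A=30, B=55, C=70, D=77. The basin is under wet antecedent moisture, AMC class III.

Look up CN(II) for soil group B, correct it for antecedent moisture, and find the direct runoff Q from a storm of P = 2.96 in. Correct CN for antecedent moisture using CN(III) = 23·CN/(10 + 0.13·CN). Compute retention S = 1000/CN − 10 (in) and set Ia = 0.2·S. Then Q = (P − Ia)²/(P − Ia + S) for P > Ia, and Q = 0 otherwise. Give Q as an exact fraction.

NRCS table: woods, good condition, soil group B → CN(II) = 55
Wet (AMC III): CN(III) = 23·55/(10 + 0.13·55) = 1265/(343/20) = 25300/343 ≈ 73.761
Max retention: S = 1000/(25300/343) − 10 = 900/253 in (≈ 3.557 in)
Initial abstraction Ia = S/5 = (900/253)/5 = 180/253 ≈ 0.711 in
Since P=2.960 > Ia=0.711: effective rainfall P−Ia = 14222/6325 in
Runoff Q = (P−Ia)²/(P−Ia+S) = (2.249)²/(2.249+3.557) = 101132642/116133325 ≈ 0.871 in

Q = 101132642/116133325 in ≈ 0.871 in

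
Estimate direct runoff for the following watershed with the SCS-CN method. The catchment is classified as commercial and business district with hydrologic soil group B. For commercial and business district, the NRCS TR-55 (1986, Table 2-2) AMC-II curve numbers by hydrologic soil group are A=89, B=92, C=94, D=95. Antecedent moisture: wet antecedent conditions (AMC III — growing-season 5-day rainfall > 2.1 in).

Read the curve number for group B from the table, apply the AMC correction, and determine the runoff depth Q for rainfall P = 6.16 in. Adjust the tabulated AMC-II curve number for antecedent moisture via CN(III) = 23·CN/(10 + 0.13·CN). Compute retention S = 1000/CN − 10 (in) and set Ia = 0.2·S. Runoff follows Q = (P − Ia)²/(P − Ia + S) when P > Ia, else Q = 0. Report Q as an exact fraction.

NRCS table: commercial and business district, soil group B → CN(II) = 92
Adjust CN=92 to AMC III: 23·92/(10 + 0.13·92) → 2116 ÷ (549/25) = 52900/549 ≈ 96.357
Max retention: S = 1000/(52900/549) − 10 = 200/529 in (≈ 0.378 in)
Initial abstraction Ia = S/5 = (200/529)/5 = 40/529 ≈ 0.076 in
Since P=6.160 > Ia=0.076: effective rainfall P−Ia = 80466/13225 in
Q = (80466/13225)²/((80466/13225) + 200/529) = (6474777156/174900625)/(85466/13225) = 3237388578/565143925 in ≈ 5.728 in

Q = 3237388578/565143925 in ≈ 5.728 in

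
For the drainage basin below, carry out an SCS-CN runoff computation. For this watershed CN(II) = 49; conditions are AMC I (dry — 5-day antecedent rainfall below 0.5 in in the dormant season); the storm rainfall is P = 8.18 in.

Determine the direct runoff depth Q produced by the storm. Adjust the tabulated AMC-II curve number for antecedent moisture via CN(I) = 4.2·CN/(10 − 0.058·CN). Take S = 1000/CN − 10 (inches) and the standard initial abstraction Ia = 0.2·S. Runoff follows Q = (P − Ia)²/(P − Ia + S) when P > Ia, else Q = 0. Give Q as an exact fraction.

Q = 3056652369/8236922050 in ≈ 0.371 in

Dry (AMC I): CN(I) = 4.2·49/(10 − 0.058·49) = (1029/5)/(3579/500) = 34300/1193 ≈ 28.751
Retention S: 1000/CN − 10 with CN=28.751 → S = 8500/343 ≈ 24.781 in
Ia = 0.2S: 0.2·24.781 = 4.956 in (exactly 1700/343)
Excess rainfall: 8.180 − 4.956 = 3.224 in; P > Ia so Q > 0
Q: (55287/17150)² ÷ (480287/17150) = 3056652369/8236922050 in (≈ 0.371 in)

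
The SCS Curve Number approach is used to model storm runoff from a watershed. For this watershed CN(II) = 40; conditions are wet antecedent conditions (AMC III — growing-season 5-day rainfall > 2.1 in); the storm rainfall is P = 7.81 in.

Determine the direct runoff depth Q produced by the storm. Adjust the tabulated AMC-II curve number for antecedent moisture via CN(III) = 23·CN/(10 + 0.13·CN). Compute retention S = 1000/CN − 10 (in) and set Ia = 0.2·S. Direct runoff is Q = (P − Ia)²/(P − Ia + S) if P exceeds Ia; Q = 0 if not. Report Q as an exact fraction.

Q = 223891369/68914900 in ≈ 3.249 in

Wet (AMC III): CN(III) = 23·40/(10 + 0.13·40) = 920/(76/5) = 1150/19 ≈ 60.526
Max retention: S = 1000/(1150/19) − 10 = 150/23 in (≈ 6.522 in)
Ia = 0.2S: 0.2·6.522 = 1.304 in (exactly 30/23)
P − Ia = 7.810 − 1.304 = 14963/2300 ≈ 6.506 in (> 0, runoff occurs)
Runoff Q = (P−Ia)²/(P−Ia+S) = (6.506)²/(6.506+6.522) = 223891369/68914900 ≈ 3.249 in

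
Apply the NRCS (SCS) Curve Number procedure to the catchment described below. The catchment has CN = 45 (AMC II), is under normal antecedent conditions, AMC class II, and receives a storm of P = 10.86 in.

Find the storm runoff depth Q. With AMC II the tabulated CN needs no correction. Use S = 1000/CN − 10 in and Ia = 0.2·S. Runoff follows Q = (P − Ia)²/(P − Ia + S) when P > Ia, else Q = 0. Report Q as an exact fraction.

Q = 14341369/4179150 in ≈ 3.432 in

AMC II — tabulated CN = 45 applies directly.
Max retention: S = 1000/45 − 10 = 110/9 in (≈ 12.222 in)
Ia = 0.2S: 0.2·12.222 = 2.444 in (exactly 22/9)
Since P=10.860 > Ia=2.444: effective rainfall P−Ia = 3787/450 in
Q: (3787/450)² ÷ (9287/450) = 14341369/4179150 in (≈ 3.432 in)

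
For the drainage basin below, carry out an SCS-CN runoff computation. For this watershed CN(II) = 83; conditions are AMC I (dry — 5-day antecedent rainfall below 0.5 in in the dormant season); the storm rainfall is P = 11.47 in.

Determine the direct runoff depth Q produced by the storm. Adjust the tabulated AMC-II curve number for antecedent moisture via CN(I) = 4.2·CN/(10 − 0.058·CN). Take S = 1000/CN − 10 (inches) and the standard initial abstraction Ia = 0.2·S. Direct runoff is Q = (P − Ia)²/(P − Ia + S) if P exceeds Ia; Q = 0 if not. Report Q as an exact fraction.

Q = 3346049466841/466988220300 in ≈ 7.165 in

Adjust CN=83 to AMC I: 4.2·83/(10 − 0.058·83) → (1743/5) ÷ (2593/500) = 174300/2593 ≈ 67.219
S = 1000/(174300/2593) − 10 = 8500/1743 in ≈ 4.877 in
Ia = 0.2S: 0.2·4.877 = 0.975 in (exactly 1700/1743)
P − Ia = 11.470 − 0.975 = 1829221/174300 ≈ 10.495 in (> 0, runoff occurs)
Q = (1829221/174300)²/((1829221/174300) + 8500/1743) = (3346049466841/30380490000)/(2679221/174300) = 3346049466841/466988220300 in ≈ 7.165 in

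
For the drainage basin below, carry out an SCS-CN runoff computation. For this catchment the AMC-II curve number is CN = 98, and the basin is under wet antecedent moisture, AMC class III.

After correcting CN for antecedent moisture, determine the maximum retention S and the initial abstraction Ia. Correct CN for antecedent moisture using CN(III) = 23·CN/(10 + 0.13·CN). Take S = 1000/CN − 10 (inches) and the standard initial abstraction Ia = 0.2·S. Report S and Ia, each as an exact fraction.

S = 100/1127 in ≈ 0.089 in; Ia = 20/1127 in ≈ 0.018 in

CN(III) from CN(II)=98: (23·98)/(10 + 0.13·98) = 112700/1137 ≈ 99.120
Max retention: S = 1000/(112700/1137) − 10 = 100/1127 in (≈ 0.089 in)
Initial abstraction Ia = S/5 = (100/1127)/5 = 20/1127 ≈ 0.018 in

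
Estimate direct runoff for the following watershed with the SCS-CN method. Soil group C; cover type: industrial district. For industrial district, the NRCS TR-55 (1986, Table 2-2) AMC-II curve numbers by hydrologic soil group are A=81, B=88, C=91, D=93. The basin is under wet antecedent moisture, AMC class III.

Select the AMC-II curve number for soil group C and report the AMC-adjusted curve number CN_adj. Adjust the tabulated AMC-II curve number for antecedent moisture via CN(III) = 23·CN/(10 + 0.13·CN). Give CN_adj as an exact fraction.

CN_adj = 209300/2183 ≈ 95.877

NRCS table: industrial district, soil group C → CN(II) = 91
Wet (AMC III): CN(III) = 23·91/(10 + 0.13·91) = 2093/(2183/100) = 209300/2183 ≈ 95.877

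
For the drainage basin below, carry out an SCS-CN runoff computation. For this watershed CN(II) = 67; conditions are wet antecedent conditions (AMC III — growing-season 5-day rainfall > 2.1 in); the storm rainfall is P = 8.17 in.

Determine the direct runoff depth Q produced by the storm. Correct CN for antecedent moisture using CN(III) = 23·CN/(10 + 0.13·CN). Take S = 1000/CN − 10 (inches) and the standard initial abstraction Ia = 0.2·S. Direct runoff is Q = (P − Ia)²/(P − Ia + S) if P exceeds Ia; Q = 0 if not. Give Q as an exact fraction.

Q = 1423241842009/234693837700 in ≈ 6.064 in

CN(III) from CN(II)=67: (23·67)/(10 + 0.13·67) = 154100/1871 ≈ 82.362
Max retention: S = 1000/(154100/1871) − 10 = 3300/1541 in (≈ 2.141 in)
Ia = 0.2S: 0.2·2.141 = 0.428 in (exactly 660/1541)
Since P=8.170 > Ia=0.428: effective rainfall P−Ia = 1192997/154100 in
Q = (1192997/154100)²/((1192997/154100) + 3300/1541) = (1423241842009/23746810000)/(1522997/154100) = 1423241842009/234693837700 in ≈ 6.064 in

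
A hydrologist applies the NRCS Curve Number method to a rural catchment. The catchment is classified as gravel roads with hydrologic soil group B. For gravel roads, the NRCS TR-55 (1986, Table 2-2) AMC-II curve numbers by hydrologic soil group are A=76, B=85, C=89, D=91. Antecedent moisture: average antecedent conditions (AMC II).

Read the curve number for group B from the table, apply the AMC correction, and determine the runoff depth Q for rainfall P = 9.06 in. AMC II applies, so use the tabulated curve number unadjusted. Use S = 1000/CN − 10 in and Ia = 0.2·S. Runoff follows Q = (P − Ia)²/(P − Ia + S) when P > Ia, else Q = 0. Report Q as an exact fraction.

Q = 6086089/840650 in ≈ 7.240 in

NRCS table: gravel roads, soil group B → CN(II) = 85
AMC II — tabulated CN = 85 applies directly.
Retention S: 1000/CN − 10 with CN=85.000 → S = 30/17 ≈ 1.765 in
Ia = 0.2S: 0.2·1.765 = 0.353 in (exactly 6/17)
Excess rainfall: 9.060 − 0.353 = 8.707 in; P > Ia so Q > 0
Q: (7401/850)² ÷ (8901/850) = 6086089/840650 in (≈ 7.240 in)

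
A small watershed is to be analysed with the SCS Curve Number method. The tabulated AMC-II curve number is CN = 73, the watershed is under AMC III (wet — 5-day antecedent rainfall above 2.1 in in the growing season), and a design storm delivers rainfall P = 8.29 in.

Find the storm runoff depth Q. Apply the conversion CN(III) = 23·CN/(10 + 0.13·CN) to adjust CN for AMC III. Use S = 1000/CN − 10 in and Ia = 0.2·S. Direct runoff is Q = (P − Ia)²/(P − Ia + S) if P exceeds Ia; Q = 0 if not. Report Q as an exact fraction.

Q = 1789952327881/269964898900 in ≈ 6.630 in

Wet (AMC III): CN(III) = 23·73/(10 + 0.13·73) = 1679/(1949/100) = 167900/1949 ≈ 86.147
Max retention: S = 1000/(167900/1949) − 10 = 2700/1679 in (≈ 1.608 in)
Ia = 0.2·(2700/1679) = 540/1679 in ≈ 0.322 in
P − Ia = 8.290 − 0.322 = 1337891/167900 ≈ 7.968 in (> 0, runoff occurs)
Q = (1337891/167900)²/((1337891/167900) + 2700/1679) = (1789952327881/28190410000)/(1607891/167900) = 1789952327881/269964898900 in ≈ 6.630 in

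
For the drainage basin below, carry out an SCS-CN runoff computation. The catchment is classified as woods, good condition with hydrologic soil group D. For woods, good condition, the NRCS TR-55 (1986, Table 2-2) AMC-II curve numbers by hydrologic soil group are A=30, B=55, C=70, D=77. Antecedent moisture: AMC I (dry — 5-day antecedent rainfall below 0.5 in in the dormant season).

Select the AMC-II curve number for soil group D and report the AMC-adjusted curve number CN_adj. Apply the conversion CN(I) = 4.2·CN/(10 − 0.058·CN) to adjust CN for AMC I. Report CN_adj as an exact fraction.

NRCS table: woods, good condition, soil group D → CN(II) = 77
Adjust CN=77 to AMC I: 4.2·77/(10 − 0.058·77) → (1617/5) ÷ (2767/500) = 161700/2767 ≈ 58.439

CN_adj = 161700/2767 ≈ 58.439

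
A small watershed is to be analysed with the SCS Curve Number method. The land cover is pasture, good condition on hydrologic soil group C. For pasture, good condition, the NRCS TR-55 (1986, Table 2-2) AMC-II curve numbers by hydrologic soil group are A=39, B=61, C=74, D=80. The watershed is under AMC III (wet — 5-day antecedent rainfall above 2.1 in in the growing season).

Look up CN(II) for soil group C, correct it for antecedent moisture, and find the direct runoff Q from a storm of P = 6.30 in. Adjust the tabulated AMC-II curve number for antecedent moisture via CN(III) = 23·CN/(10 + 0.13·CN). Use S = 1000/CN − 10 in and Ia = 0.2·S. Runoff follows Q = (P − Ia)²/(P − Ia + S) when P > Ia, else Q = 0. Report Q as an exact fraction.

Q = 2602326169/544750630 in ≈ 4.777 in

NRCS table: pasture, good condition, soil group C → CN(II) = 74
Wet (AMC III): CN(III) = 23·74/(10 + 0.13·74) = 1702/(981/50) = 85100/981 ≈ 86.748
S = 1000/(85100/981) − 10 = 1300/851 in ≈ 1.528 in
Ia = 0.2·(1300/851) = 260/851 in ≈ 0.306 in
Since P=6.300 > Ia=0.306: effective rainfall P−Ia = 51013/8510 in
Q: (51013/8510)² ÷ (64013/8510) = 2602326169/544750630 in (≈ 4.777 in)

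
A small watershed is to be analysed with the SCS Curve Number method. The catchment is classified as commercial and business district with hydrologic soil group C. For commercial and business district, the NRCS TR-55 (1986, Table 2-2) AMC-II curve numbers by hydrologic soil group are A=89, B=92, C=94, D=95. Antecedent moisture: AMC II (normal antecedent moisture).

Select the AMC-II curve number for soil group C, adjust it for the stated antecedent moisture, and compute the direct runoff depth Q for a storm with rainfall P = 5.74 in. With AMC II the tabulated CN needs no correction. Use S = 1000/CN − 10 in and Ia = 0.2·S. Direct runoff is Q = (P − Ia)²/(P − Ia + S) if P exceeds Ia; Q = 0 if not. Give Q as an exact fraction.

Q = 173949721/34519150 in ≈ 5.039 in

NRCS table: commercial and business district, soil group C → CN(II) = 94
CN(II) = 94; AMC II needs no correction.
Max retention: S = 1000/94 − 10 = 30/47 in (≈ 0.638 in)
Initial abstraction Ia = S/5 = (30/47)/5 = 6/47 ≈ 0.128 in
Since P=5.740 > Ia=0.128: effective rainfall P−Ia = 13189/2350 in
Q: (13189/2350)² ÷ (14689/2350) = 173949721/34519150 in (≈ 5.039 in)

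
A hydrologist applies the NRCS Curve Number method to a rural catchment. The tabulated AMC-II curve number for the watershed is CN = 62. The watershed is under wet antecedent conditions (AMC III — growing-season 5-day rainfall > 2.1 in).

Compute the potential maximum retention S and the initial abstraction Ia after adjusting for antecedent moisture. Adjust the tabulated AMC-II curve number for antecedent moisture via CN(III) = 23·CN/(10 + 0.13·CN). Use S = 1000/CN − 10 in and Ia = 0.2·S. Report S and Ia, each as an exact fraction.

Wet (AMC III): CN(III) = 23·62/(10 + 0.13·62) = 1426/(903/50) = 71300/903 ≈ 78.959
Max retention: S = 1000/(71300/903) − 10 = 1900/713 in (≈ 2.665 in)
Initial abstraction Ia = S/5 = (1900/713)/5 = 380/713 ≈ 0.533 in

S = 1900/713 in ≈ 2.665 in; Ia = 380/713 in ≈ 0.533 in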